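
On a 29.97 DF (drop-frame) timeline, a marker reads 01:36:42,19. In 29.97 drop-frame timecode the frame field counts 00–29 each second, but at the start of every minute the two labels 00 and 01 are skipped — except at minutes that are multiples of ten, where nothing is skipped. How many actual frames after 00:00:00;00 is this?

173905

Complete 10-minute blocks: 9, each 17982 frames → 161838.
Remaining 6 whole minutes in the current block: 1800 + 5 × 1798 = 10790 frames.
Within the current minute: 42 × 30 + 19 − 2 = 1277 (labels ;00/;01 skipped at this minute). Total = 161838 + 10790 + 1277 = 173905.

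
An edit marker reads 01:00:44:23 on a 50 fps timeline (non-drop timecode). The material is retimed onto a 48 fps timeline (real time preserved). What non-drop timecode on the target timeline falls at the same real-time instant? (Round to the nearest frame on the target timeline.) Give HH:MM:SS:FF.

01:00:44:22

Source frame index: (1×3600 + 0×60 + 44) × 50 + 23 = 182223.
Real time: 182223 / (50) = 182223/50 s.
Target frame: (182223/50) × (48) = 4373352/25 ≈ 174934.080 → 174934.
At 48 labels/s: frame 174934 → 01:00:44:22.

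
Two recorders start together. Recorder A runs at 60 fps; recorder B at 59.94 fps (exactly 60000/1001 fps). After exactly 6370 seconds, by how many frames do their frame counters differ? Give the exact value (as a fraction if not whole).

A emits 60 × 6370 = 382200 frames; B emits 60000/1001 × 6370 = 4200000/11.
Difference = 4200/11 frames (≈ 381.8182); B is behind A.

4200/11 frames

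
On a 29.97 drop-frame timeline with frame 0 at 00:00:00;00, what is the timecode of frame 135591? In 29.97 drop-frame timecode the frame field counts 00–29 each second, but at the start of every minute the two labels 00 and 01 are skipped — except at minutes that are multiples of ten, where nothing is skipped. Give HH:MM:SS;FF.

Ten DF minutes hold 17982 frames, so frame 135591 lies in block 7 (frames 125874–143855) with 9717 frames into that block.
The block's first minute is 1800 frames and the rest 1798 each; 9717 frames reaches minute 5, so 7 × 18 + 5 × 2 = 136 labels have been skipped so far.
Adding those back, label number 135591 + 136 = 135727 at 30 labels/s is 4524 s + 7 f = 1 h 15 min 24 s frame 7, i.e. 01:15:24;07.

01:15:24;07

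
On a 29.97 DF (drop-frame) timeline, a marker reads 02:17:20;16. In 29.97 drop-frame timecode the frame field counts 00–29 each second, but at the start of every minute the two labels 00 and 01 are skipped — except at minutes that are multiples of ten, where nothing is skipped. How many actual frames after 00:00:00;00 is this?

246968

Complete 10-minute blocks: 13, each 17982 frames → 233766.
Remaining 7 whole minutes in the current block: 1800 + 6 × 1798 = 12588 frames.
Within the current minute: 20 × 30 + 16 − 2 = 614 (labels ;00/;01 skipped at this minute). Total = 233766 + 12588 + 614 = 246968.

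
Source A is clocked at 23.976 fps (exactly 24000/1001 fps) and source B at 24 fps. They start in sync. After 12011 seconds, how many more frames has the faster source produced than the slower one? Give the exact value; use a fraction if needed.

A emits 24000/1001 × 12011 = 288264000/1001 frames; B emits 24 × 12011 = 288264.
Difference = 288264/1001 frames (≈ 287.9760); B is ahead of A.

288264/1001 frames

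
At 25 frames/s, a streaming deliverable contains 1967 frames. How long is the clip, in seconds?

78.68 seconds

Running time = 1967 / (25) = 78.68 s.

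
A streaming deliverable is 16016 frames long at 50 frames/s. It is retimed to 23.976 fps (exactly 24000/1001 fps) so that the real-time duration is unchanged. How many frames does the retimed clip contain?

Target frames = source frames × (target rate / source rate) = 16016 × (24000/1001)/(50) = 16016 × 480/1001 = 7680.

7680 frames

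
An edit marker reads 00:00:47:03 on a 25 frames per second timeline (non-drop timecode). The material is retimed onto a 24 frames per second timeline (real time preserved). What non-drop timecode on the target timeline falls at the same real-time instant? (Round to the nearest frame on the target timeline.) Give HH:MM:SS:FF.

Source frame index: (0×3600 + 0×60 + 47) × 25 + 3 = 1178.
Real time: 1178 / (25) = 1178/25 s.
Target frame: (1178/25) × (24) = 28272/25 ≈ 1130.880 → 1131.
At 24 labels/s: frame 1131 → 00:00:47:03.

00:00:47:03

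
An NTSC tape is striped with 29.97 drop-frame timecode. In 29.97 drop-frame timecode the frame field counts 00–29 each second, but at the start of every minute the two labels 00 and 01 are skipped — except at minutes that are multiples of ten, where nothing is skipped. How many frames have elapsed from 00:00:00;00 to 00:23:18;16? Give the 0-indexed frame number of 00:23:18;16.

41914

As if non-drop at 30 labels/s: (0 × 3600 + 23 × 60 + 18) × 30 + 16 = 41956.
Minute boundaries passed: 23; those not divisible by 10: 23 − 2 = 21; dropped labels = 2 × 21 = 42.
Actual frame index = 41956 − 42 = 41914.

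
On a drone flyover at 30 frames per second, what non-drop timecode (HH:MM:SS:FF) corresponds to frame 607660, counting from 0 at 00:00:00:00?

607660 ÷ 30 = 20255 full seconds, remainder 10 frames.
20255 s = 5 h 37 min 35 s.
Timecode: 05:37:35:10.

05:37:35:10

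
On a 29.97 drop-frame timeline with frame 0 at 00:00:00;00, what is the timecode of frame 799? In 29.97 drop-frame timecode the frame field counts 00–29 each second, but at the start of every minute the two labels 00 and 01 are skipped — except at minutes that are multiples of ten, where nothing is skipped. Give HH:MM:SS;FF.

Ten DF minutes hold 17982 frames, so frame 799 lies in block 0 (frames 0–17981) with 799 frames into that block.
The block's first minute is 1800 frames and the rest 1798 each; 799 frames reaches minute 0, so 0 × 18 + 0 × 2 = 0 labels have been skipped so far.
Adding those back, label number 799 + 0 = 799 at 30 labels/s is 26 s + 19 f = 0 h 0 min 26 s frame 19, i.e. 00:00:26;19.

00:00:26;19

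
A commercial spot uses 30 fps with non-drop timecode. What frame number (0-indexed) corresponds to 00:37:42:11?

67871

Total seconds to the label: (0 × 3600 + 37 × 60 + 42) = 2262.
Frame index = 2262 × 30 + 11 = 67871.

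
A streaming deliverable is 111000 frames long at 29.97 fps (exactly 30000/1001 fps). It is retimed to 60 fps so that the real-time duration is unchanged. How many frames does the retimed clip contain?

Target frames = source frames × (target rate / source rate) = 111000 × (60)/(30000/1001) = 111000 × 1001/500 = 222222.

222222 frames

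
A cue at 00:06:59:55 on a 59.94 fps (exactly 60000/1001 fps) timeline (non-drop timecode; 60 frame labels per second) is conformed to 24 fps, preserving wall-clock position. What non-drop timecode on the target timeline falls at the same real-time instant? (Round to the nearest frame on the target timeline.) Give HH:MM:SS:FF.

Source frame index: (0×3600 + 6×60 + 59) × 60 + 55 = 25195.
Real time: 25195 / (60000/1001) = 5044039/12000 s.
Target frame: (5044039/12000) × (24) = 5044039/500 ≈ 10088.078 → 10088.
At 24 labels/s: frame 10088 → 00:07:00:08.

00:07:00:08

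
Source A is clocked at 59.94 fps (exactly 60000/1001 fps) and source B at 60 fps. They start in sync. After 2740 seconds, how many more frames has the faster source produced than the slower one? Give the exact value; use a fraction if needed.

164400/1001 frames

A emits 60000/1001 × 2740 = 164400000/1001 frames; B emits 60 × 2740 = 164400.
Difference = 164400/1001 frames (≈ 164.2358); B is ahead of A.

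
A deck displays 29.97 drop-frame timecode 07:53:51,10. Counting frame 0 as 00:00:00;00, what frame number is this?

852088

As if non-drop at 30 labels/s: (7 × 3600 + 53 × 60 + 51) × 30 + 10 = 852940.
Minute boundaries passed: 473; those not divisible by 10: 473 − 47 = 426; dropped labels = 2 × 426 = 852.
Actual frame index = 852940 − 852 = 852088.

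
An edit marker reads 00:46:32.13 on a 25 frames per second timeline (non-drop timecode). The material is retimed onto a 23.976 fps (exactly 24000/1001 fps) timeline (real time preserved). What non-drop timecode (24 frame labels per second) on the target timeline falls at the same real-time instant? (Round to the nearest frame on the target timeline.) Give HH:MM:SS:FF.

00:46:29:18

Source frame index: (0×3600 + 46×60 + 32) × 25 + 13 = 69813.
Real time: 69813 / (25) = 69813/25 s.
Target frame: (69813/25) × (24000/1001) = 67020480/1001 ≈ 66953.526 → 66954.
At 24 labels/s: frame 66954 → 00:46:29:18.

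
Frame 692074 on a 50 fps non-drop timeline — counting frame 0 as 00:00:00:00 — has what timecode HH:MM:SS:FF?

03:50:41:24

692074 ÷ 50 = 13841 full seconds, remainder 24 frames.
13841 s = 3 h 50 min 41 s.
Timecode: 03:50:41:24.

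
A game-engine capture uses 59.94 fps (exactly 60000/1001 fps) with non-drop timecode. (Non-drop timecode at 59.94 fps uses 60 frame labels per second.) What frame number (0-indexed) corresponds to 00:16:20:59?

58859

Total seconds to the label: (0 × 3600 + 16 × 60 + 20) = 980.
Frame index = 980 × 60 + 59 = 58859.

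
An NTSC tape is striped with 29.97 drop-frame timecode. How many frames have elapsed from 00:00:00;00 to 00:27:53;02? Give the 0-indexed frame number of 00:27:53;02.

As if non-drop at 30 labels/s: (0 × 3600 + 27 × 60 + 53) × 30 + 2 = 50192.
Minute boundaries passed: 27; those not divisible by 10: 27 − 2 = 25; dropped labels = 2 × 25 = 50.
Actual frame index = 50192 − 50 = 50142.

50142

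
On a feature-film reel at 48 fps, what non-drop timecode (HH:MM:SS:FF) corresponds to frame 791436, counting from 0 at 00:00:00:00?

04:34:48:12

791436 ÷ 48 = 16488 full seconds, remainder 12 frames.
16488 s = 4 h 34 min 48 s.
Timecode: 04:34:48:12.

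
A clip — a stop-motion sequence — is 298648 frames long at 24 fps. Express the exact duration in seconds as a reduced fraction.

37331/3 seconds

Running time = 298648 ÷ (24) = 298648 × 1/24 = 37331/3 s.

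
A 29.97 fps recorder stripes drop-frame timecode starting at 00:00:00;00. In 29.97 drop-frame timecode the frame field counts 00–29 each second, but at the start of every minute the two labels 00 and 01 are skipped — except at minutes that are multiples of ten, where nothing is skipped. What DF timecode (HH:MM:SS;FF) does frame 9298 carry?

00:05:10;08

Ten DF minutes hold 17982 frames, so frame 9298 lies in block 0 (frames 0–17981) with 9298 frames into that block.
The block's first minute is 1800 frames and the rest 1798 each; 9298 frames reaches minute 5, so 0 × 18 + 5 × 2 = 10 labels have been skipped so far.
Adding those back, label number 9298 + 10 = 9308 at 30 labels/s is 310 s + 8 f = 0 h 5 min 10 s frame 8, i.e. 00:05:10;08.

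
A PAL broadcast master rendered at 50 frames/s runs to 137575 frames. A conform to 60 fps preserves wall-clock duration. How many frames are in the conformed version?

Target frames = source frames × (target rate / source rate) = 137575 × (60)/(50) = 137575 × 6/5 = 165090.

165090 frames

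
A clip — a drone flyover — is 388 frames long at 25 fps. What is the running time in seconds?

15.52 seconds

Running time = 388 / (25) = 15.52 s.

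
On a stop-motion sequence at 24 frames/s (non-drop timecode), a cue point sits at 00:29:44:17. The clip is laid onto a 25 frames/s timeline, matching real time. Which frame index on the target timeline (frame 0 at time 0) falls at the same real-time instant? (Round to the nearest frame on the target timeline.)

frame 44618

Source frame index: (0×3600 + 29×60 + 44) × 24 + 17 = 42833.
Real time: 42833 / (24) = 42833/24 s.
Target frame: (42833/24) × (25) = 1070825/24 ≈ 44617.708 → 44618.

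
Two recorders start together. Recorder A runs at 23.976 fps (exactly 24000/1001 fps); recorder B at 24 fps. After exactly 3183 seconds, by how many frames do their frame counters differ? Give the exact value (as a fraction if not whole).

76392/1001 frames

A emits 24000/1001 × 3183 = 76392000/1001 frames; B emits 24 × 3183 = 76392.
Difference = 76392/1001 frames (≈ 76.3157); B is ahead of A.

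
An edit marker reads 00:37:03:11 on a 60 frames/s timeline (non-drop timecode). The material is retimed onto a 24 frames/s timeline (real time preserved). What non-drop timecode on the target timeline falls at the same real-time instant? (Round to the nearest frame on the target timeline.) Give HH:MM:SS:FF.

Source frame index: (0×3600 + 37×60 + 3) × 60 + 11 = 133391.
Real time: 133391 / (60) = 133391/60 s.
Target frame: (133391/60) × (24) = 266782/5 ≈ 53356.400 → 53356.
At 24 labels/s: frame 53356 → 00:37:03:04.

00:37:03:04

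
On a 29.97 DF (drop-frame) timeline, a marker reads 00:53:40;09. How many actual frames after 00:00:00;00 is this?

96513

Complete 10-minute blocks: 5, each 17982 frames → 89910.
Remaining 3 whole minutes in the current block: 1800 + 2 × 1798 = 5396 frames.
Within the current minute: 40 × 30 + 9 − 2 = 1207 (labels ;00/;01 skipped at this minute). Total = 89910 + 5396 + 1207 = 96513.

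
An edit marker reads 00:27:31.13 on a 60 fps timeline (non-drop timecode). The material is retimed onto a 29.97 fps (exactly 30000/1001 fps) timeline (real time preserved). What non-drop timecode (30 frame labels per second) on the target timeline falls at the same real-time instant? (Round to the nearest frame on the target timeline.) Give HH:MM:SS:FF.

Source frame index: (0×3600 + 27×60 + 31) × 60 + 13 = 99073.
Real time: 99073 / (60) = 99073/60 s.
Target frame: (99073/60) × (30000/1001) = 3810500/77 ≈ 49487.013 → 49487.
At 30 labels/s: frame 49487 → 00:27:29:17.

00:27:29:17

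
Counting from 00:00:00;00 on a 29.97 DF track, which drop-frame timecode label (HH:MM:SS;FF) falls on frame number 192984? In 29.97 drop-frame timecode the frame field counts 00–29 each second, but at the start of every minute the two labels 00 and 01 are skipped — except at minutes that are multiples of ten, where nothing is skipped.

Each 10-minute DF block holds 10 × 60 × 30 − 9 × 2 = 17982 frames. 192984 ÷ 17982 → 10 full blocks, remainder 13164.
Within the partial block the first minute is 1800 frames and each further minute 1798, so 7 further minute boundaries passed. Total skipped labels = 18 × 10 + 2 × 7 = 194.
Non-drop label index = 192984 + 194 = 193178; at 30 labels/s that is 01:47:19:08, i.e. DF 01:47:19;08.

01:47:19;08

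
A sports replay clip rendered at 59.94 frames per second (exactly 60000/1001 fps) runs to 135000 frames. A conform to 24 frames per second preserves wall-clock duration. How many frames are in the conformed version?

54054 frames

Target frames = source frames × (target rate / source rate) = 135000 × (24)/(60000/1001) = 135000 × 1001/2500 = 54054.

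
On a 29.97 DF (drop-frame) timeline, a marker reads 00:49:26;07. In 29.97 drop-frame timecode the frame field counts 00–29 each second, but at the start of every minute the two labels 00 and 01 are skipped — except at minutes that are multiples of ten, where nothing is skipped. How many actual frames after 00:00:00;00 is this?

88897

As if non-drop at 30 labels/s: (0 × 3600 + 49 × 60 + 26) × 30 + 7 = 88987.
Minute boundaries passed: 49; those not divisible by 10: 49 − 4 = 45; dropped labels = 2 × 45 = 90.
Actual frame index = 88987 − 90 = 88897.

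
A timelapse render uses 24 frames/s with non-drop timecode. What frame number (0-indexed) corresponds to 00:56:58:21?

Total seconds to the label: (0 × 3600 + 56 × 60 + 58) = 3418.
Frame index = 3418 × 24 + 21 = 82053.

82053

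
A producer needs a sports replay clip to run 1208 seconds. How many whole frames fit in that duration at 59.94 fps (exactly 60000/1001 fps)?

Frames = 1208 × 60000/1001 = 72480000/1001 ≈ 72407.5924.
Complete frames: 72407.

72407 frames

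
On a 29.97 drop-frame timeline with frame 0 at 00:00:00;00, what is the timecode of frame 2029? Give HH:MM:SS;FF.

Each 10-minute DF block holds 10 × 60 × 30 − 9 × 2 = 17982 frames. 2029 ÷ 17982 → 0 full blocks, remainder 2029.
Within the partial block the first minute is 1800 frames and each further minute 1798, so 1 further minute boundary passed. Total skipped labels = 18 × 0 + 2 × 1 = 2.
Non-drop label index = 2029 + 2 = 2031; at 30 labels/s that is 00:01:07:21, i.e. DF 00:01:07;21.

00:01:07;21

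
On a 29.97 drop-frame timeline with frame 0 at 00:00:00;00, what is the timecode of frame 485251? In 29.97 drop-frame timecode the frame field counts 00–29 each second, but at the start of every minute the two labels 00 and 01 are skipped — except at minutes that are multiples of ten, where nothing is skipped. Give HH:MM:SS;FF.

Each 10-minute DF block holds 10 × 60 × 30 − 9 × 2 = 17982 frames. 485251 ÷ 17982 → 26 full blocks, remainder 17719.
Within the partial block the first minute is 1800 frames and each further minute 1798, so 9 further minute boundaries passed. Total skipped labels = 18 × 26 + 2 × 9 = 486.
Non-drop label index = 485251 + 486 = 485737; at 30 labels/s that is 04:29:51:07, i.e. DF 04:29:51;07.

04:29:51;07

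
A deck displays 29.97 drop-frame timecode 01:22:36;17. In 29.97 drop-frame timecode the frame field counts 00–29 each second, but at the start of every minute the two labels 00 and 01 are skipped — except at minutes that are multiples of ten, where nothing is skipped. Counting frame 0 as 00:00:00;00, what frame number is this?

148549

As if non-drop at 30 labels/s: (1 × 3600 + 22 × 60 + 36) × 30 + 17 = 148697.
Minute boundaries passed: 82; those not divisible by 10: 82 − 8 = 74; dropped labels = 2 × 74 = 148.
Actual frame index = 148697 − 148 = 148549.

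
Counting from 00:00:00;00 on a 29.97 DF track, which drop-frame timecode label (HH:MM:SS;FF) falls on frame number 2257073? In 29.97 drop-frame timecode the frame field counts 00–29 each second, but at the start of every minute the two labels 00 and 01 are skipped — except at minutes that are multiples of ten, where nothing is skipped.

20:55:11;03

Ten DF minutes hold 17982 frames, so frame 2257073 lies in block 125 (frames 2247750–2265731) with 9323 frames into that block.
The block's first minute is 1800 frames and the rest 1798 each; 9323 frames reaches minute 5, so 125 × 18 + 5 × 2 = 2260 labels have been skipped so far.
Adding those back, label number 2257073 + 2260 = 2259333 at 30 labels/s is 75311 s + 3 f = 20 h 55 min 11 s frame 3, i.e. 20:55:11;03.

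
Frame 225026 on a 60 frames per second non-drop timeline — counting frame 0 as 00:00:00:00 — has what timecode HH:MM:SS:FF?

01:02:30:26

225026 ÷ 60 = 3750 full seconds, remainder 26 frames.
3750 s = 1 h 2 min 30 s.
Timecode: 01:02:30:26.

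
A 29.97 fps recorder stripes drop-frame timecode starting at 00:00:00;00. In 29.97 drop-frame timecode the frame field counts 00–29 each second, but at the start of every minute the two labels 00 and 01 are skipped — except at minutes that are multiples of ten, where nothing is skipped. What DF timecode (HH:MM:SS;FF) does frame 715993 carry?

06:38:10;11

Ten DF minutes hold 17982 frames, so frame 715993 lies in block 39 (frames 701298–719279) with 14695 frames into that block.
The block's first minute is 1800 frames and the rest 1798 each; 14695 frames reaches minute 8, so 39 × 18 + 8 × 2 = 718 labels have been skipped so far.
Adding those back, label number 715993 + 718 = 716711 at 30 labels/s is 23890 s + 11 f = 6 h 38 min 10 s frame 11, i.e. 06:38:10;11.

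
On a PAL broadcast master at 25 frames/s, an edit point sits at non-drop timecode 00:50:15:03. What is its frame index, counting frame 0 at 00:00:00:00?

Total seconds to the label: (0 × 3600 + 50 × 60 + 15) = 3015.
Frame index = 3015 × 25 + 3 = 75378.

75378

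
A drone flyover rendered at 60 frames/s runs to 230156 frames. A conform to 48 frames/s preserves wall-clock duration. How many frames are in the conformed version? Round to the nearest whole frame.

184125 frames

Frames at target rate = 230156 × (48) / (60) = 920624/5 ≈ 184124.800.
Nearest whole frame: 184125.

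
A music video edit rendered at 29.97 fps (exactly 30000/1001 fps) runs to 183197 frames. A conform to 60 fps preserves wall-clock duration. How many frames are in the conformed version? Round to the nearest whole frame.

Frames at target rate = 183197 × (60) / (30000/1001) = 183380197/500 ≈ 366760.394.
Nearest whole frame: 366760.

366760 frames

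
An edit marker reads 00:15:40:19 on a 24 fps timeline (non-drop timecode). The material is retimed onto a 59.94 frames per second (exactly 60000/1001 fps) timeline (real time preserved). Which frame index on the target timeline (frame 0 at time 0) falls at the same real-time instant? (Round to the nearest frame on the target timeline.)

frame 56391

Source frame index: (0×3600 + 15×60 + 40) × 24 + 19 = 22579.
Real time: 22579 / (24) = 22579/24 s.
Target frame: (22579/24) × (60000/1001) = 56447500/1001 ≈ 56391.109 → 56391.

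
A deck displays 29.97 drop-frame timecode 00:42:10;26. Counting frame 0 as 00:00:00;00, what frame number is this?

Complete 10-minute blocks: 4, each 17982 frames → 71928.
Remaining 2 whole minutes in the current block: 1800 + 1 × 1798 = 3598 frames.
Within the current minute: 10 × 30 + 26 − 2 = 324 (labels ;00/;01 skipped at this minute). Total = 71928 + 3598 + 324 = 75850.

75850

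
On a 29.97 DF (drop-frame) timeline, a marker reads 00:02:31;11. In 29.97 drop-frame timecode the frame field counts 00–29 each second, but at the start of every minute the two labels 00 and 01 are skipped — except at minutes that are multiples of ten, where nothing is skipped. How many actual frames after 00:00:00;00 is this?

As if non-drop at 30 labels/s: (0 × 3600 + 2 × 60 + 31) × 30 + 11 = 4541.
Minute boundaries passed: 2; those not divisible by 10: 2 − 0 = 2; dropped labels = 2 × 2 = 4.
Actual frame index = 4541 − 4 = 4537.

4537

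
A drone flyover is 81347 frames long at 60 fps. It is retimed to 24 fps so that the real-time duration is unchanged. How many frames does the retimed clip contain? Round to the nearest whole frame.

32539 frames

Frames at target rate = 81347 × (24) / (60) = 162694/5 ≈ 32538.800.
Nearest whole frame: 32539.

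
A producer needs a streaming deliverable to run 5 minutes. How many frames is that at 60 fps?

5 min = 300 s.
Frames = 300 × 60 = 18000.

18000 frames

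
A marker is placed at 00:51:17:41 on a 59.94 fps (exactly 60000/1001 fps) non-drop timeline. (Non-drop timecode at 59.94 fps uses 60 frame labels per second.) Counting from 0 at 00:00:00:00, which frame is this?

Total seconds to the label: (0 × 3600 + 51 × 60 + 17) = 3077.
Frame index = 3077 × 60 + 41 = 184661.

frame 184661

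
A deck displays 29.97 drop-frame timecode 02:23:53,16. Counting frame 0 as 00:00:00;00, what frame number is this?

Complete 10-minute blocks: 14, each 17982 frames → 251748.
Remaining 3 whole minutes in the current block: 1800 + 2 × 1798 = 5396 frames.
Within the current minute: 53 × 30 + 16 − 2 = 1604 (labels ;00/;01 skipped at this minute). Total = 251748 + 5396 + 1604 = 258748.

258748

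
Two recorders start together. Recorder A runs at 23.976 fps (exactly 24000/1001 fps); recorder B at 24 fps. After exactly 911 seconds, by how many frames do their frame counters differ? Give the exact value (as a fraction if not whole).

21864/1001 frames

A emits 24000/1001 × 911 = 21864000/1001 frames; B emits 24 × 911 = 21864.
Difference = 21864/1001 frames (≈ 21.8422); B is ahead of A.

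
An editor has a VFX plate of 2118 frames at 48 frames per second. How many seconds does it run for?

44.125 seconds

Running time = 2118 / (48) = 44.125 s.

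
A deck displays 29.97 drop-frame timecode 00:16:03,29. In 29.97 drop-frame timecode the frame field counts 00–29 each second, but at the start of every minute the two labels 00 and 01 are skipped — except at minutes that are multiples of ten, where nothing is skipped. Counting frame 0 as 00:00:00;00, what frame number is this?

28889

Complete 10-minute blocks: 1, each 17982 frames → 17982.
Remaining 6 whole minutes in the current block: 1800 + 5 × 1798 = 10790 frames.
Within the current minute: 3 × 30 + 29 − 2 = 117 (labels ;00/;01 skipped at this minute). Total = 17982 + 10790 + 117 = 28889.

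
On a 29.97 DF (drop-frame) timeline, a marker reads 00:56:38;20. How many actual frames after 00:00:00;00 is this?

As if non-drop at 30 labels/s: (0 × 3600 + 56 × 60 + 38) × 30 + 20 = 101960.
Minute boundaries passed: 56; those not divisible by 10: 56 − 5 = 51; dropped labels = 2 × 51 = 102.
Actual frame index = 101960 − 102 = 101858.

101858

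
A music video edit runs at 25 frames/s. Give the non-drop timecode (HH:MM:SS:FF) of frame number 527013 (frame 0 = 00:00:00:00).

05:51:20:13

527013 ÷ 25 = 21080 full seconds, remainder 13 frames.
21080 s = 5 h 51 min 20 s.
Timecode: 05:51:20:13.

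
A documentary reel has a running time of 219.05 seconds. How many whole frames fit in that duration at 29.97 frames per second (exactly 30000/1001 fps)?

Frames = 219.05 × 30000/1001 = 505500/77 ≈ 6564.9351.
Complete frames: 6564.

6564 frames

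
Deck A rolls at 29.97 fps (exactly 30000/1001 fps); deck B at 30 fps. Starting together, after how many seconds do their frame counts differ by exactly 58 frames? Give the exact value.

The gap grows by |30 − 30000/1001| = 30/1001 frames per second.
Time for a 58-frame gap: 58 ÷ (30/1001) = 29029/15 s.

29029/15 seconds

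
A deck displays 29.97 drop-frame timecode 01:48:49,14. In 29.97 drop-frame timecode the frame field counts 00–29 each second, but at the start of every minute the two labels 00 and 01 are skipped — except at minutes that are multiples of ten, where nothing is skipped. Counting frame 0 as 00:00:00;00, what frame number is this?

As if non-drop at 30 labels/s: (1 × 3600 + 48 × 60 + 49) × 30 + 14 = 195884.
Minute boundaries passed: 108; those not divisible by 10: 108 − 10 = 98; dropped labels = 2 × 98 = 196.
Actual frame index = 195884 − 196 = 195688.

195688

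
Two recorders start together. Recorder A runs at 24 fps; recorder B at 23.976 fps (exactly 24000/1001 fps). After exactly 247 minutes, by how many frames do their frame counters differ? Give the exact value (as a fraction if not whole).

247 min = 14820 s.
A emits 24 × 14820 = 355680 frames; B emits 24000/1001 × 14820 = 27360000/77.
Difference = 27360/77 frames (≈ 355.3247); B is behind A.

27360/77 frames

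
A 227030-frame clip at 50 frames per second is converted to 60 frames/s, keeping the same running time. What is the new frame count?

Target frames = source frames × (target rate / source rate) = 227030 × (60)/(50) = 227030 × 6/5 = 272436.

272436 frames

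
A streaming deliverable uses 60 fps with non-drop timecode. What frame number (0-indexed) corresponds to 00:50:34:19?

frame 182059

Total seconds to the label: (0 × 3600 + 50 × 60 + 34) = 3034.
Frame index = 3034 × 60 + 19 = 182059.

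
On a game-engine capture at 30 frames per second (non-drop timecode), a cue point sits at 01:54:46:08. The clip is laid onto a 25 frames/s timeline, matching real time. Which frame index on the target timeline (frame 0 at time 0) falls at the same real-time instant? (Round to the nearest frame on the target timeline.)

frame 172157

Source frame index: (1×3600 + 54×60 + 46) × 30 + 8 = 206588.
Real time: 206588 / (30) = 103294/15 s.
Target frame: (103294/15) × (25) = 516470/3 ≈ 172156.667 → 172157.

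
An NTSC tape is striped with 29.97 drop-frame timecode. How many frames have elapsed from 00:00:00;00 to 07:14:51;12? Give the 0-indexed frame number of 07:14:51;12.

As if non-drop at 30 labels/s: (7 × 3600 + 14 × 60 + 51) × 30 + 12 = 782742.
Minute boundaries passed: 434; those not divisible by 10: 434 − 43 = 391; dropped labels = 2 × 391 = 782.
Actual frame index = 782742 − 782 = 781960.

781960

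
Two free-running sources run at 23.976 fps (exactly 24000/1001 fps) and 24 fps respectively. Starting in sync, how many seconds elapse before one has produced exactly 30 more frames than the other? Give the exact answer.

1251.25 seconds

The gap grows by |24 − 24000/1001| = 24/1001 frames per second.
Time for a 30-frame gap: 30 ÷ (24/1001) = 1251.25 s.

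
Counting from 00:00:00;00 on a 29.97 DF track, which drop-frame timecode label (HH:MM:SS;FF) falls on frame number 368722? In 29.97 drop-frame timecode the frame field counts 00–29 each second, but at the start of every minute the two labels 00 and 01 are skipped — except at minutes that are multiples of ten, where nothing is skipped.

03:25:03;02

Ten DF minutes hold 17982 frames, so frame 368722 lies in block 20 (frames 359640–377621) with 9082 frames into that block.
The block's first minute is 1800 frames and the rest 1798 each; 9082 frames reaches minute 5, so 20 × 18 + 5 × 2 = 370 labels have been skipped so far.
Adding those back, label number 368722 + 370 = 369092 at 30 labels/s is 12303 s + 2 f = 3 h 25 min 3 s frame 2, i.e. 03:25:03;02.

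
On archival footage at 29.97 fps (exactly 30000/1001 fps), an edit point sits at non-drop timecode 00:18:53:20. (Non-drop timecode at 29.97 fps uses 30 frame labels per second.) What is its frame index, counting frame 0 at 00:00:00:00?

Total seconds to the label: (0 × 3600 + 18 × 60 + 53) = 1133.
Frame index = 1133 × 30 + 20 = 34010.

34010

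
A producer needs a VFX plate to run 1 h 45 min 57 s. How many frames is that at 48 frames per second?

305136 frames

1 h 45 min 57 s = 6357 s.
Frames = 6357 × 48 = 305136.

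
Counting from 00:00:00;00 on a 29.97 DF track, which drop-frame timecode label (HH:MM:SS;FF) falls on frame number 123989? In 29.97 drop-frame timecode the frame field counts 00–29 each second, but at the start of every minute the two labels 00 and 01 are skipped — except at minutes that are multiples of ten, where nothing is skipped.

01:08:57;03

Each 10-minute DF block holds 10 × 60 × 30 − 9 × 2 = 17982 frames. 123989 ÷ 17982 → 6 full blocks, remainder 16097.
Within the partial block the first minute is 1800 frames and each further minute 1798, so 8 further minute boundaries passed. Total skipped labels = 18 × 6 + 2 × 8 = 124.
Non-drop label index = 123989 + 124 = 124113; at 30 labels/s that is 01:08:57:03, i.e. DF 01:08:57;03.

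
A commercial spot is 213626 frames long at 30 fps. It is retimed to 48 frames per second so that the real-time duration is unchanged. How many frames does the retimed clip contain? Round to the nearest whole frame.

Frames at target rate = 213626 × (48) / (30) = 1709008/5 ≈ 341801.600.
Nearest whole frame: 341802.

341802 frames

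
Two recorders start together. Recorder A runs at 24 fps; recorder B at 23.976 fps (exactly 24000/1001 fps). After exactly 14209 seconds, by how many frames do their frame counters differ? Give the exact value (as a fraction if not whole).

A emits 24 × 14209 = 341016 frames; B emits 24000/1001 × 14209 = 26232000/77.
Difference = 26232/77 frames (≈ 340.6753); B is behind A.

26232/77 frames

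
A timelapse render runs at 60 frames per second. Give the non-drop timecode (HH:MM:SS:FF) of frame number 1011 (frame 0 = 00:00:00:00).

00:00:16:51

1011 ÷ 60 = 16 full seconds, remainder 51 frames.
16 s = 0 h 0 min 16 s.
Timecode: 00:00:16:51.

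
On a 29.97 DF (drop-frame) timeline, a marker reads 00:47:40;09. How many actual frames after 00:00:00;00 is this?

85723

Complete 10-minute blocks: 4, each 17982 frames → 71928.
Remaining 7 whole minutes in the current block: 1800 + 6 × 1798 = 12588 frames.
Within the current minute: 40 × 30 + 9 − 2 = 1207 (labels ;00/;01 skipped at this minute). Total = 71928 + 12588 + 1207 = 85723.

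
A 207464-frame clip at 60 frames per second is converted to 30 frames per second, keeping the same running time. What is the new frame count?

103732 frames

Target frames = source frames × (target rate / source rate) = 207464 × (30)/(60) = 207464 × 1/2 = 103732.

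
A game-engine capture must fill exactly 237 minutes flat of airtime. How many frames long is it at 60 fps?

853200 frames

237 min = 14220 s.
Frames = 14220 × 60 = 853200.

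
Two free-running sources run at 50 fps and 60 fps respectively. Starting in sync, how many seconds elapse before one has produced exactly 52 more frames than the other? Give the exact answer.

The gap grows by |60 − 50| = 10 frames per second.
Time for a 52-frame gap: 52 ÷ (10) = 5.2 s.

5.2 seconds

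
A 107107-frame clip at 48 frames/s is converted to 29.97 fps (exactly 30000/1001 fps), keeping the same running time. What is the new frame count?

Target frames = source frames × (target rate / source rate) = 107107 × (30000/1001)/(48) = 107107 × 625/1001 = 66875.

66875 frames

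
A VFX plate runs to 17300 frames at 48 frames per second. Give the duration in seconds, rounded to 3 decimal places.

Running time = 17300 × 1/48 = 4325/12 s ≈ 360.417 s.

360.417 seconds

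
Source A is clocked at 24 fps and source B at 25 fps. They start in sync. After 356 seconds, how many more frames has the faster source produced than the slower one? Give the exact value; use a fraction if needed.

356 frames

A emits 24 × 356 = 8544 frames; B emits 25 × 356 = 8900.
Difference = 356 frames; B is ahead of A.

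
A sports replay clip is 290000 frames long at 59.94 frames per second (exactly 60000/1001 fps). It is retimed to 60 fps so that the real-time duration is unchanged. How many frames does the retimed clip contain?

290290 frames

Target frames = source frames × (target rate / source rate) = 290000 × (60)/(60000/1001) = 290000 × 1001/1000 = 290290.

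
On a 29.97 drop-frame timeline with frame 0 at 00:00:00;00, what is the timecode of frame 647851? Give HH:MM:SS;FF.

Ten DF minutes hold 17982 frames, so frame 647851 lies in block 36 (frames 647352–665333) with 499 frames into that block.
The block's first minute is 1800 frames and the rest 1798 each; 499 frames reaches minute 0, so 36 × 18 + 0 × 2 = 648 labels have been skipped so far.
Adding those back, label number 647851 + 648 = 648499 at 30 labels/s is 21616 s + 19 f = 6 h 0 min 16 s frame 19, i.e. 06:00:16;19.

06:00:16;19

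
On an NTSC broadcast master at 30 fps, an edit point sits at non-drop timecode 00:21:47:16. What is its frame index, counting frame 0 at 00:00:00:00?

Total seconds to the label: (0 × 3600 + 21 × 60 + 47) = 1307.
Frame index = 1307 × 30 + 16 = 39226.

frame 39226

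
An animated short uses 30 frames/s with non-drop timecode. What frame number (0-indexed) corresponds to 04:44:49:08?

Total seconds to the label: (4 × 3600 + 44 × 60 + 49) = 17089.
Frame index = 17089 × 30 + 8 = 512678.

frame 512678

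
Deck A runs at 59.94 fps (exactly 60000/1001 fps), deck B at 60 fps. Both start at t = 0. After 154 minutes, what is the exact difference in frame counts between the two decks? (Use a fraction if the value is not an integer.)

154 min = 9240 s.
A emits 60000/1001 × 9240 = 7200000/13 frames; B emits 60 × 9240 = 554400.
Difference = 7200/13 frames (≈ 553.8462); B is ahead of A.

7200/13 frames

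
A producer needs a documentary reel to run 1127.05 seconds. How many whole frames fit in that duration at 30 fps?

Frames = 1127.05 × 30 = 67623/2 ≈ 33811.5000.
Complete frames: 33811.

33811 frames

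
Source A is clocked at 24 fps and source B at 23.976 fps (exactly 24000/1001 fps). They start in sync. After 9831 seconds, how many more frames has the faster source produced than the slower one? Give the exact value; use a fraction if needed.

A emits 24 × 9831 = 235944 frames; B emits 24000/1001 × 9831 = 235944000/1001.
Difference = 235944/1001 frames (≈ 235.7083); B is behind A.

235944/1001 frames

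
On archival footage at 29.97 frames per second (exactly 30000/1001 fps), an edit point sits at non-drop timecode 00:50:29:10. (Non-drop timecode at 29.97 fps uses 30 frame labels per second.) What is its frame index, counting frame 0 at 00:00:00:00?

Total seconds to the label: (0 × 3600 + 50 × 60 + 29) = 3029.
Frame index = 3029 × 30 + 10 = 90880.

90880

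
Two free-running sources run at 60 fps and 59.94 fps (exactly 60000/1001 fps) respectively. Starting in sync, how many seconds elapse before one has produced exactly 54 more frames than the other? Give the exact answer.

900.9 seconds

The gap grows by |60000/1001 − 60| = 60/1001 frames per second.
Time for a 54-frame gap: 54 ÷ (60/1001) = 900.9 s.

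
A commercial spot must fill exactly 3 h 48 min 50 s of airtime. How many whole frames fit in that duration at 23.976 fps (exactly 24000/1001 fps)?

3 h 48 min 50 s = 13730 s.
Frames = 13730 × 24000/1001 = 329520000/1001 ≈ 329190.8092.
Complete frames: 329190.

329190 frames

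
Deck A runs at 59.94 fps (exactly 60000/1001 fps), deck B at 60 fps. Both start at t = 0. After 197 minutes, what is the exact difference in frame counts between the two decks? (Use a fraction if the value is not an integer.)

709200/1001 frames

197 min = 11820 s.
A emits 60000/1001 × 11820 = 709200000/1001 frames; B emits 60 × 11820 = 709200.
Difference = 709200/1001 frames (≈ 708.4915); B is ahead of A.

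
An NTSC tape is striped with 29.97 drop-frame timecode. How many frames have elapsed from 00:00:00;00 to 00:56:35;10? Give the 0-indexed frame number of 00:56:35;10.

101758

As if non-drop at 30 labels/s: (0 × 3600 + 56 × 60 + 35) × 30 + 10 = 101860.
Minute boundaries passed: 56; those not divisible by 10: 56 − 5 = 51; dropped labels = 2 × 51 = 102.
Actual frame index = 101860 − 102 = 101758.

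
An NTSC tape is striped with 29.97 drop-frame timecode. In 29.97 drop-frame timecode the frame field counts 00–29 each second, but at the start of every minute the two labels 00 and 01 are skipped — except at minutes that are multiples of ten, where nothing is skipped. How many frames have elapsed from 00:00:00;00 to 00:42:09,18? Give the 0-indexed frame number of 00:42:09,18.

75812

As if non-drop at 30 labels/s: (0 × 3600 + 42 × 60 + 9) × 30 + 18 = 75888.
Minute boundaries passed: 42; those not divisible by 10: 42 − 4 = 38; dropped labels = 2 × 38 = 76.
Actual frame index = 75888 − 76 = 75812.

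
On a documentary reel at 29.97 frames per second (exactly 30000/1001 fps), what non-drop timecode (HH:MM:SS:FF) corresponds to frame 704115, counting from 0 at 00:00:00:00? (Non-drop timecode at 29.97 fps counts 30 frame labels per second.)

704115 ÷ 30 = 23470 full seconds, remainder 15 frames.
23470 s = 6 h 31 min 10 s.
Timecode: 06:31:10:15.

06:31:10:15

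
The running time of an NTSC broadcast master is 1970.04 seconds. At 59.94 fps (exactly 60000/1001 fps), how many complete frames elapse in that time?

118084 frames

Frames = 1970.04 × 60000/1001 = 118202400/1001 ≈ 118084.3157.
Complete frames: 118084.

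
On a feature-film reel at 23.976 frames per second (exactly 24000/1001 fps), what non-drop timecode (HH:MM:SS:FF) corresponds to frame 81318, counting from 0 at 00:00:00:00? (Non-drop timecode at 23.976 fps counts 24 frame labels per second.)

81318 ÷ 24 = 3388 full seconds, remainder 6 frames.
3388 s = 0 h 56 min 28 s.
Timecode: 00:56:28:06.

00:56:28:06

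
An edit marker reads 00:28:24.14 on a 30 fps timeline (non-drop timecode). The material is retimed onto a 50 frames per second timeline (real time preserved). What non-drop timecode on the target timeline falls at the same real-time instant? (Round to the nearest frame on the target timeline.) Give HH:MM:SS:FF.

Source frame index: (0×3600 + 28×60 + 24) × 30 + 14 = 51134.
Real time: 51134 / (30) = 25567/15 s.
Target frame: (25567/15) × (50) = 255670/3 ≈ 85223.333 → 85223.
At 50 labels/s: frame 85223 → 00:28:24:23.

00:28:24:23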